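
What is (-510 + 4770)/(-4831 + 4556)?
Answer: -852/55 ≈ -15.491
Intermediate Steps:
(-510 + 4770)/(-4831 + 4556) = 4260/(-275) = 4260*(-1/275) = -852/55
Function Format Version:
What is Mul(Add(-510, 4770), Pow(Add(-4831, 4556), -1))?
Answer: Rational(-852, 55) ≈ -15.491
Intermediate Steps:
Mul(Add(-510, 4770), Pow(Add(-4831, 4556), -1)) = Mul(4260, Pow(-275, -1)) = Mul(4260, Rational(-1, 275)) = Rational(-852, 55)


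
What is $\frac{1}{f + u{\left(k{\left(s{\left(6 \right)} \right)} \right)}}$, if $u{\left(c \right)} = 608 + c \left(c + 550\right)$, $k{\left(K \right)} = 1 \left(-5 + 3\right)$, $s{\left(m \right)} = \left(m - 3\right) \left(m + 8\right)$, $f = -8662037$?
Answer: $- \frac{1}{8662525} \approx -1.1544 \cdot 10^{-7}$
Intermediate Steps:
$s{\left(m \right)} = \left(-3 + m\right) \left(8 + m\right)$
$k{\left(K \right)} = -2$ ($k{\left(K \right)} = 1 \left(-2\right) = -2$)
$u{\left(c \right)} = 608 + c \left(550 + c\right)$
$\frac{1}{f + u{\left(k{\left(s{\left(6 \right)} \right)} \right)}} = \frac{1}{-8662037 + \left(608 + \left(-2\right)^{2} + 550 \left(-2\right)\right)} = \frac{1}{-8662037 + \left(608 + 4 - 1100\right)} = \frac{1}{-8662037 - 488} = \frac{1}{-8662525} = - \frac{1}{8662525}$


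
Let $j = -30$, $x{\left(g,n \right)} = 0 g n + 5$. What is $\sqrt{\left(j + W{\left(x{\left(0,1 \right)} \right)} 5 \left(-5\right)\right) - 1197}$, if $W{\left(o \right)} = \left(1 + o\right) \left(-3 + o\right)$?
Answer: $i \sqrt{1527} \approx 39.077 i$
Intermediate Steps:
$x{\left(g,n \right)} = 5$ ($x{\left(g,n \right)} = 0 n + 5 = 0 + 5 = 5$)
$\sqrt{\left(j + W{\left(x{\left(0,1 \right)} \right)} 5 \left(-5\right)\right) - 1197} = \sqrt{\left(-30 + \left(-3 + 5^{2} - 10\right) 5 \left(-5\right)\right) - 1197} = \sqrt{\left(-30 + \left(-3 + 25 - 10\right) \left(-25\right)\right) - 1197} = \sqrt{\left(-30 + 12 \left(-25\right)\right) - 1197} = \sqrt{\left(-30 - 300\right) - 1197} = \sqrt{-330 - 1197} = \sqrt{-1527} = i \sqrt{1527}$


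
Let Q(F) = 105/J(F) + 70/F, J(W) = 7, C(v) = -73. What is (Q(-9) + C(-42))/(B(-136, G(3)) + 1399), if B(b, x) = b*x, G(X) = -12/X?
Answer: -592/17487 ≈ -0.033854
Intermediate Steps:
Q(F) = 15 + 70/F (Q(F) = 105/7 + 70/F = 105*(⅐) + 70/F = 15 + 70/F)
(Q(-9) + C(-42))/(B(-136, G(3)) + 1399) = ((15 + 70/(-9)) - 73)/(-(-1632)/3 + 1399) = ((15 + 70*(-⅑)) - 73)/(-(-1632)/3 + 1399) = ((15 - 70/9) - 73)/(-136*(-4) + 1399) = (65/9 - 73)/(544 + 1399) = -592/9/1943 = -592/9*1/1943 = -592/17487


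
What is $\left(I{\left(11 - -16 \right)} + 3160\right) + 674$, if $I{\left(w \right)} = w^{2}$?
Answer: $4563$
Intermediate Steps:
$\left(I{\left(11 - -16 \right)} + 3160\right) + 674 = \left(\left(11 - -16\right)^{2} + 3160\right) + 674 = \left(\left(11 + 16\right)^{2} + 3160\right) + 674 = \left(27^{2} + 3160\right) + 674 = \left(729 + 3160\right) + 674 = 3889 + 674 = 4563$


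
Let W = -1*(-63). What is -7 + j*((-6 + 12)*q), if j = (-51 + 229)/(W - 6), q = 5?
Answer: 1647/19 ≈ 86.684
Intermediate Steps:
W = 63
j = 178/57 (j = (-51 + 229)/(63 - 6) = 178/57 ≈ 3.1228)
-7 + j*((-6 + 12)*q) = -7 + 178*((-6 + 12)*5)/57 = -7 + 178*(6*5)/57 = -7 + (178/57)*30 = -7 + 1780/19 = 1647/19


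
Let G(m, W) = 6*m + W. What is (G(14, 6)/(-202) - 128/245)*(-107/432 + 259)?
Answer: -2677490293/10689840 ≈ -250.47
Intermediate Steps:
G(m, W) = W + 6*m
(G(14, 6)/(-202) - 128/245)*(-107/432 + 259) = ((6 + 6*14)/(-202) - 128/245)*(-107/432 + 259) = ((6 + 84)*(-1/202) - 128*1/245)*(-107*1/432 + 259) = (90*(-1/202) - 128/245)*(-107/432 + 259) = (-45/101 - 128/245)*(111781/432) = -23953/24745*111781/432 = -2677490293/10689840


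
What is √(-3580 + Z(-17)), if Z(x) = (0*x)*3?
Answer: 2*I*√895 ≈ 59.833*I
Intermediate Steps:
Z(x) = 0 (Z(x) = 0*3 = 0)
√(-3580 + Z(-17)) = √(-3580 + 0) = √(-3580) = 2*I*√895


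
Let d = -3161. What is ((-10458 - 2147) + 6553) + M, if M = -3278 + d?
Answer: -12491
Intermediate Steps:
M = -6439 (M = -3278 - 3161 = -6439)
((-10458 - 2147) + 6553) + M = ((-10458 - 2147) + 6553) - 6439 = (-12605 + 6553) - 6439 = -6052 - 6439 = -12491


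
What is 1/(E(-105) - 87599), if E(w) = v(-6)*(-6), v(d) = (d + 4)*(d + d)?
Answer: -1/87743 ≈ -1.1397e-5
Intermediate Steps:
v(d) = 2*d*(4 + d) (v(d) = (4 + d)*(2*d) = 2*d*(4 + d))
E(w) = -144 (E(w) = (2*(-6)*(4 - 6))*(-6) = (2*(-6)*(-2))*(-6) = 24*(-6) = -144)
1/(E(-105) - 87599) = 1/(-144 - 87599) = 1/(-87743) = -1/87743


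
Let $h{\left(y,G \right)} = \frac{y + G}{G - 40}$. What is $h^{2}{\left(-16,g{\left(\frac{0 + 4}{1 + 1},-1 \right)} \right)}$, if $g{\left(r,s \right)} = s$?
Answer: $\frac{289}{1681} \approx 0.17192$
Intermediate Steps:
$h{\left(y,G \right)} = \frac{G + y}{-40 + G}$
$h^{2}{\left(-16,g{\left(\frac{0 + 4}{1 + 1},-1 \right)} \right)} = \left(\frac{-1 - 16}{-40 - 1}\right)^{2} = \left(\frac{1}{-41} \left(-17\right)\right)^{2} = \left(\left(- \frac{1}{41}\right) \left(-17\right)\right)^{2} = \left(\frac{17}{41}\right)^{2} = \frac{289}{1681}$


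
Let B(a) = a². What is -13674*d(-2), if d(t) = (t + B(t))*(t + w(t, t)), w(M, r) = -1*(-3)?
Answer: -27348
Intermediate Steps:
w(M, r) = 3
d(t) = (3 + t)*(t + t²) (d(t) = (t + t²)*(t + 3) = (t + t²)*(3 + t) = (3 + t)*(t + t²))
-13674*d(-2) = -(-27348)*(3 + (-2)² + 4*(-2)) = -(-27348)*(3 + 4 - 8) = -(-27348)*(-1) = -13674*2 = -27348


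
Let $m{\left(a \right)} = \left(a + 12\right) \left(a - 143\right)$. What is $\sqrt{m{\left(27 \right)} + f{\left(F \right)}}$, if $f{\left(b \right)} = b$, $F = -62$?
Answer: $i \sqrt{4586} \approx 67.72 i$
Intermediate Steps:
$m{\left(a \right)} = \left(-143 + a\right) \left(12 + a\right)$ ($m{\left(a \right)} = \left(12 + a\right) \left(-143 + a\right) = \left(-143 + a\right) \left(12 + a\right)$)
$\sqrt{m{\left(27 \right)} + f{\left(F \right)}} = \sqrt{\left(-1716 + 27^{2} - 3537\right) - 62} = \sqrt{\left(-1716 + 729 - 3537\right) - 62} = \sqrt{-4524 - 62} = \sqrt{-4586} = i \sqrt{4586}$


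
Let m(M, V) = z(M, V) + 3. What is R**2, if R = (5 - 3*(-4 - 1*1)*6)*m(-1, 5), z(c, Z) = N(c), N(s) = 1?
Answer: 144400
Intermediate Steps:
z(c, Z) = 1
m(M, V) = 4 (m(M, V) = 1 + 3 = 4)
R = 380 (R = (5 - 3*(-4 - 1*1)*6)*4 = (5 - 3*(-4 - 1)*6)*4 = (5 - 3*(-5)*6)*4 = (5 + 15*6)*4 = (5 + 90)*4 = 95*4 = 380)
R**2 = 380**2 = 144400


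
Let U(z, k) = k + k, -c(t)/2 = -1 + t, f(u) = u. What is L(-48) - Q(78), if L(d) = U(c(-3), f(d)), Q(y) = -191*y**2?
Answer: 1161948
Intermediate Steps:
c(t) = 2 - 2*t (c(t) = -2*(-1 + t) = 2 - 2*t)
U(z, k) = 2*k
L(d) = 2*d
L(-48) - Q(78) = 2*(-48) - (-191)*78**2 = -96 - (-191)*6084 = -96 - 1*(-1162044) = -96 + 1162044 = 1161948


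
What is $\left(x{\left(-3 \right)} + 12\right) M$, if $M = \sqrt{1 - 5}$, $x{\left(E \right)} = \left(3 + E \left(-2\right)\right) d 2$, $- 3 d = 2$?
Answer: $0$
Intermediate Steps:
$d = - \frac{2}{3}$ ($d = \left(- \frac{1}{3}\right) 2 = - \frac{2}{3} \approx -0.66667$)
$x{\left(E \right)} = -4 + \frac{8 E}{3}$ ($x{\left(E \right)} = \left(3 + E \left(-2\right)\right) \left(- \frac{2}{3}\right) 2 = \left(3 - 2 E\right) \left(- \frac{2}{3}\right) 2 = \left(-2 + \frac{4 E}{3}\right) 2 = -4 + \frac{8 E}{3}$)
$M = 2 i$ ($M = \sqrt{-4} = 2 i \approx 2.0 i$)
$\left(x{\left(-3 \right)} + 12\right) M = \left(\left(-4 + \frac{8}{3} \left(-3\right)\right) + 12\right) 2 i = \left(\left(-4 - 8\right) + 12\right) 2 i = \left(-12 + 12\right) 2 i = 0 \cdot 2 i = 0$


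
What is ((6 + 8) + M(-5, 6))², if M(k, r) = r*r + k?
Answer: 2025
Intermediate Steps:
M(k, r) = k + r² (M(k, r) = r² + k = k + r²)
((6 + 8) + M(-5, 6))² = ((6 + 8) + (-5 + 6²))² = (14 + (-5 + 36))² = (14 + 31)² = 45² = 2025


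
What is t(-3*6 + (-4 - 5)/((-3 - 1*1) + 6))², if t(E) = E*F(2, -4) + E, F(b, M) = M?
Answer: 18225/4 ≈ 4556.3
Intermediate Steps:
t(E) = -3*E (t(E) = E*(-4) + E = -4*E + E = -3*E)
t(-3*6 + (-4 - 5)/((-3 - 1*1) + 6))² = (-3*(-3*6 + (-4 - 5)/((-3 - 1*1) + 6)))² = (-3*(-18 - 9/((-3 - 1) + 6)))² = (-3*(-18 - 9/(-4 + 6)))² = (-3*(-18 - 9/2))² = (-3*(-45/2))² = (135/2)² = 18225/4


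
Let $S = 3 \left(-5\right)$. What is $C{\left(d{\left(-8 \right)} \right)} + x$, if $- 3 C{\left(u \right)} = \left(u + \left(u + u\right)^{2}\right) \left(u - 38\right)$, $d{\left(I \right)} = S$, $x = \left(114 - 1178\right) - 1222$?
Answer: $13349$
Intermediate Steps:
$S = -15$
$x = -2286$ ($x = -1064 - 1222 = -2286$)
$d{\left(I \right)} = -15$
$C{\left(u \right)} = - \frac{\left(-38 + u\right) \left(u + 4 u^{2}\right)}{3}$ ($C{\left(u \right)} = - \frac{\left(u + \left(u + u\right)^{2}\right) \left(u - 38\right)}{3} = - \frac{\left(u + \left(2 u\right)^{2}\right) \left(-38 + u\right)}{3} = - \frac{\left(u + 4 u^{2}\right) \left(-38 + u\right)}{3} = - \frac{\left(-38 + u\right) \left(u + 4 u^{2}\right)}{3}$)
$C{\left(d{\left(-8 \right)} \right)} + x = \frac{1}{3} \left(-15\right) \left(38 - 4 \left(-15\right)^{2} + 151 \left(-15\right)\right) - 2286 = \frac{1}{3} \left(-15\right) \left(38 - 900 - 2265\right) - 2286 = \frac{1}{3} \left(-15\right) \left(-3127\right) - 2286 = 15635 - 2286 = 13349$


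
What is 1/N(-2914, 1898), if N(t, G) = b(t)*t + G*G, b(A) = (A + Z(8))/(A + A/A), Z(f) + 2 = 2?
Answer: 2913/10485311456 ≈ 2.7782e-7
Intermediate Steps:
Z(f) = 0 (Z(f) = -2 + 2 = 0)
b(A) = A/(1 + A) (b(A) = (A + 0)/(A + A/A) = A/(A + 1) = A/(1 + A))
N(t, G) = G² + t²/(1 + t) (N(t, G) = (t/(1 + t))*t + G*G = t²/(1 + t) + G² = G² + t²/(1 + t))
1/N(-2914, 1898) = 1/(((-2914)² + 1898²*(1 - 2914))/(1 - 2914)) = 1/((8491396 + 3602404*(-2913))/(-2913)) = 1/(-(8491396 - 10493802852)/2913) = 1/(-1/2913*(-10485311456)) = 1/(10485311456/2913) = 2913/10485311456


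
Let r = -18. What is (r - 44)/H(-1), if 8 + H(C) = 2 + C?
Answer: 62/7 ≈ 8.8571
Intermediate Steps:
H(C) = -6 + C (H(C) = -8 + (2 + C) = -6 + C)
(r - 44)/H(-1) = (-18 - 44)/(-6 - 1) = -62/(-7) = -⅐*(-62) = 62/7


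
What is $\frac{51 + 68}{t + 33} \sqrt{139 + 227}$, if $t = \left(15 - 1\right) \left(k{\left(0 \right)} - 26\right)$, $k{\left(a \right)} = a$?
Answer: $- \frac{119 \sqrt{366}}{331} \approx -6.878$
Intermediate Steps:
$t = -364$ ($t = \left(15 - 1\right) \left(0 - 26\right) = 14 \left(-26\right) = -364$)
$\frac{51 + 68}{t + 33} \sqrt{139 + 227} = \frac{51 + 68}{-364 + 33} \sqrt{139 + 227} = \frac{119}{-331} \sqrt{366} = 119 \left(- \frac{1}{331}\right) \sqrt{366} = - \frac{119 \sqrt{366}}{331}$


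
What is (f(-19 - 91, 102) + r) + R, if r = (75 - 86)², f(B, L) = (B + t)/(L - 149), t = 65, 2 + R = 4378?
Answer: 211404/47 ≈ 4498.0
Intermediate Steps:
R = 4376 (R = -2 + 4378 = 4376)
f(B, L) = (65 + B)/(-149 + L) (f(B, L) = (B + 65)/(L - 149) = (65 + B)/(-149 + L))
r = 121 (r = (-11)² = 121)
(f(-19 - 91, 102) + r) + R = ((65 + (-19 - 91))/(-149 + 102) + 121) + 4376 = ((65 - 110)/(-47) + 121) + 4376 = (-1/47*(-45) + 121) + 4376 = (45/47 + 121) + 4376 = 5732/47 + 4376 = 211404/47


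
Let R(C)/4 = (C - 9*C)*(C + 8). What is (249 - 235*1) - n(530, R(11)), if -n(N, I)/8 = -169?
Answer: -1338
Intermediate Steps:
R(C) = -32*C*(8 + C) (R(C) = 4*((C - 9*C)*(C + 8)) = 4*((-8*C)*(8 + C)) = 4*(-8*C*(8 + C)) = -32*C*(8 + C))
n(N, I) = 1352 (n(N, I) = -8*(-169) = 1352)
(249 - 235*1) - n(530, R(11)) = (249 - 235*1) - 1*1352 = (249 - 235) - 1352 = 14 - 1352 = -1338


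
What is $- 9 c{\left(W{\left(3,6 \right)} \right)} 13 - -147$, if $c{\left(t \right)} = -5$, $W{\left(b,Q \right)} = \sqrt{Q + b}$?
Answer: $732$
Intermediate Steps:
$- 9 c{\left(W{\left(3,6 \right)} \right)} 13 - -147 = \left(-9\right) \left(-5\right) 13 - -147 = 45 \cdot 13 + 147 = 585 + 147 = 732$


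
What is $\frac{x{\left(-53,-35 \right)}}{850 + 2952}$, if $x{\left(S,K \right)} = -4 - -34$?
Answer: $\frac{15}{1901} \approx 0.0078906$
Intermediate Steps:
$x{\left(S,K \right)} = 30$ ($x{\left(S,K \right)} = -4 + 34 = 30$)
$\frac{x{\left(-53,-35 \right)}}{850 + 2952} = \frac{30}{850 + 2952} = \frac{30}{3802} = 30 \cdot \frac{1}{3802} = \frac{15}{1901}$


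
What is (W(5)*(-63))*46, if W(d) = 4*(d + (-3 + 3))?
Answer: -57960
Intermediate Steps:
W(d) = 4*d (W(d) = 4*(d + 0) = 4*d)
(W(5)*(-63))*46 = ((4*5)*(-63))*46 = (20*(-63))*46 = -1260*46 = -57960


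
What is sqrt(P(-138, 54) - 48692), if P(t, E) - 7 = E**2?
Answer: I*sqrt(45769) ≈ 213.94*I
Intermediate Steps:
P(t, E) = 7 + E**2
sqrt(P(-138, 54) - 48692) = sqrt((7 + 54**2) - 48692) = sqrt((7 + 2916) - 48692) = sqrt(2923 - 48692) = sqrt(-45769) = I*sqrt(45769)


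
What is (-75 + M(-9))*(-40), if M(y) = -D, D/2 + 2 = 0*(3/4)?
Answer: 2840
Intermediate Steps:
D = -4 (D = -4 + 2*(0*(3/4)) = -4 + 2*0 = -4 + 0 = -4)
M(y) = 4 (M(y) = -1*(-4) = 4)
(-75 + M(-9))*(-40) = (-75 + 4)*(-40) = -71*(-40) = 2840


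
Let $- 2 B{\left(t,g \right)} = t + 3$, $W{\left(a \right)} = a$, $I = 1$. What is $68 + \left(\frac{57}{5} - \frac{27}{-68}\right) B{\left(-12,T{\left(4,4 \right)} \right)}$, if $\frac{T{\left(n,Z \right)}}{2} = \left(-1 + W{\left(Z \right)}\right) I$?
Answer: $\frac{82339}{680} \approx 121.09$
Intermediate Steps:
$T{\left(n,Z \right)} = -2 + 2 Z$ ($T{\left(n,Z \right)} = 2 \left(-1 + Z\right) 1 = 2 \left(-1 + Z\right) = -2 + 2 Z$)
$B{\left(t,g \right)} = - \frac{3}{2} - \frac{t}{2}$ ($B{\left(t,g \right)} = - \frac{t + 3}{2} = - \frac{3 + t}{2} = - \frac{3}{2} - \frac{t}{2}$)
$68 + \left(\frac{57}{5} - \frac{27}{-68}\right) B{\left(-12,T{\left(4,4 \right)} \right)} = 68 + \left(\frac{57}{5} - \frac{27}{-68}\right) \left(- \frac{3}{2} - -6\right) = 68 + \left(57 \cdot \frac{1}{5} - - \frac{27}{68}\right) \left(- \frac{3}{2} + 6\right) = 68 + \left(\frac{57}{5} + \frac{27}{68}\right) \frac{9}{2} = 68 + \frac{4011}{340} \cdot \frac{9}{2} = 68 + \frac{36099}{680} = \frac{82339}{680}$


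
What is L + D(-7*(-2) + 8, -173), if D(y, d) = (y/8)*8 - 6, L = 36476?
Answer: 36492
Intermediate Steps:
D(y, d) = -6 + y (D(y, d) = (y*(1/8))*8 - 6 = (y/8)*8 - 6 = y - 6 = -6 + y)
L + D(-7*(-2) + 8, -173) = 36476 + (-6 + (-7*(-2) + 8)) = 36476 + (-6 + (14 + 8)) = 36476 + (-6 + 22) = 36476 + 16 = 36492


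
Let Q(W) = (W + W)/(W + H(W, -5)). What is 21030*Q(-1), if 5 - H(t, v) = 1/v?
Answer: -70100/7 ≈ -10014.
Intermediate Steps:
H(t, v) = 5 - 1/v
Q(W) = 2*W/(26/5 + W) (Q(W) = (W + W)/(W + (5 - 1/(-5))) = (2*W)/(W + (5 - 1*(-⅕))) = (2*W)/(W + (5 + ⅕)) = (2*W)/(W + 26/5) = (2*W)/(26/5 + W) = 2*W/(26/5 + W))
21030*Q(-1) = 21030*(10*(-1)/(26 + 5*(-1))) = 21030*(10*(-1)/(26 - 5)) = 21030*(10*(-1)/21) = 21030*(10*(-1)*(1/21)) = 21030*(-10/21) = -70100/7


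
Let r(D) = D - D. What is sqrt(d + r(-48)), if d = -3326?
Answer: I*sqrt(3326) ≈ 57.672*I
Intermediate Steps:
r(D) = 0
sqrt(d + r(-48)) = sqrt(-3326 + 0) = sqrt(-3326) = I*sqrt(3326)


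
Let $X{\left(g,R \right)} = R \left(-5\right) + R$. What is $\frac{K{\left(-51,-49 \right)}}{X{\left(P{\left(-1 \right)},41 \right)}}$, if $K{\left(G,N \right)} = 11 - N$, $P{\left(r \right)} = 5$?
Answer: $- \frac{15}{41} \approx -0.36585$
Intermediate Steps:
$X{\left(g,R \right)} = - 4 R$ ($X{\left(g,R \right)} = - 5 R + R = - 4 R$)
$\frac{K{\left(-51,-49 \right)}}{X{\left(P{\left(-1 \right)},41 \right)}} = \frac{11 - -49}{\left(-4\right) 41} = \frac{11 + 49}{-164} = 60 \left(- \frac{1}{164}\right) = - \frac{15}{41}$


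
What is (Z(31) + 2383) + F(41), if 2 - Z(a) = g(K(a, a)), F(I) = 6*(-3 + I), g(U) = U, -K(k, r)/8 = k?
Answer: 2861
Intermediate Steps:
K(k, r) = -8*k
F(I) = -18 + 6*I
Z(a) = 2 + 8*a (Z(a) = 2 - (-8)*a = 2 + 8*a)
(Z(31) + 2383) + F(41) = ((2 + 8*31) + 2383) + (-18 + 6*41) = ((2 + 248) + 2383) + (-18 + 246) = (250 + 2383) + 228 = 2633 + 228 = 2861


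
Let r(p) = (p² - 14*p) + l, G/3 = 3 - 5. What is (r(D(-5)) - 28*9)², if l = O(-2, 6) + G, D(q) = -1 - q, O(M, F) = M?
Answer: 90000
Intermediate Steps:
G = -6 (G = 3*(3 - 5) = 3*(-2) = -6)
l = -8 (l = -2 - 6 = -8)
r(p) = -8 + p² - 14*p (r(p) = (p² - 14*p) - 8 = -8 + p² - 14*p)
(r(D(-5)) - 28*9)² = ((-8 + (-1 - 1*(-5))² - 14*(-1 - 1*(-5))) - 28*9)² = ((-8 + (-1 + 5)² - 14*(-1 + 5)) - 252)² = ((-8 + 4² - 14*4) - 252)² = ((-8 + 16 - 56) - 252)² = (-48 - 252)² = (-300)² = 90000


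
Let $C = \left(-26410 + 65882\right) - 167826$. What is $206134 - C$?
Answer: $334488$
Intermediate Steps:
$C = -128354$ ($C = 39472 - 167826 = -128354$)
$206134 - C = 206134 - -128354 = 206134 + 128354 = 334488$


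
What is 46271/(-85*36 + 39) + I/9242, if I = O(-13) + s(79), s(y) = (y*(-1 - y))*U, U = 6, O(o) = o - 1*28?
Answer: -542316763/27920082 ≈ -19.424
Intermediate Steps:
O(o) = -28 + o (O(o) = o - 28 = -28 + o)
s(y) = 6*y*(-1 - y) (s(y) = (y*(-1 - y))*6 = 6*y*(-1 - y))
I = -37961 (I = (-28 - 13) - 6*79*(1 + 79) = -41 - 6*79*80 = -41 - 37920 = -37961)
46271/(-85*36 + 39) + I/9242 = 46271/(-85*36 + 39) - 37961/9242 = 46271/(-3060 + 39) - 37961*1/9242 = 46271/(-3021) - 37961/9242 = 46271*(-1/3021) - 37961/9242 = -46271/3021 - 37961/9242 = -542316763/27920082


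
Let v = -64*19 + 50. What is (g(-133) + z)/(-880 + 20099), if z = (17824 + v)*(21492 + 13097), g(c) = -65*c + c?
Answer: 576192074/19219 ≈ 29980.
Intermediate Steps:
g(c) = -64*c
v = -1166 (v = -1216 + 50 = -1166)
z = 576183562 (z = (17824 - 1166)*(21492 + 13097) = 16658*34589 = 576183562)
(g(-133) + z)/(-880 + 20099) = (-64*(-133) + 576183562)/(-880 + 20099) = (8512 + 576183562)/19219 = 576192074*(1/19219) = 576192074/19219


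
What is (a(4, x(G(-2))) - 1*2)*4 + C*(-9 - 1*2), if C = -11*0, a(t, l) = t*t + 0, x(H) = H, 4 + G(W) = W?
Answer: 56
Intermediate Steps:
G(W) = -4 + W
a(t, l) = t**2 (a(t, l) = t**2 + 0 = t**2)
C = 0
(a(4, x(G(-2))) - 1*2)*4 + C*(-9 - 1*2) = (4**2 - 1*2)*4 + 0*(-9 - 1*2) = (16 - 2)*4 + 0*(-9 - 2) = 14*4 + 0*(-11) = 56 + 0 = 56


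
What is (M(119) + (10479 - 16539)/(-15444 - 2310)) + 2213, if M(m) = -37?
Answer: 6439794/2959 ≈ 2176.3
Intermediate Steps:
(M(119) + (10479 - 16539)/(-15444 - 2310)) + 2213 = (-37 + (10479 - 16539)/(-15444 - 2310)) + 2213 = (-37 - 6060/(-17754)) + 2213 = (-37 - 6060*(-1/17754)) + 2213 = (-37 + 1010/2959) + 2213 = -108473/2959 + 2213 = 6439794/2959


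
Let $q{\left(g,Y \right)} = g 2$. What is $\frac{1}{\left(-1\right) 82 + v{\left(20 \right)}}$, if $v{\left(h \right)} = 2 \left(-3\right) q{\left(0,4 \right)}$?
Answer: $- \frac{1}{82} \approx -0.012195$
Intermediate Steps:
$q{\left(g,Y \right)} = 2 g$
$v{\left(h \right)} = 0$ ($v{\left(h \right)} = 2 \left(-3\right) 2 \cdot 0 = \left(-6\right) 0 = 0$)
$\frac{1}{\left(-1\right) 82 + v{\left(20 \right)}} = \frac{1}{\left(-1\right) 82 + 0} = \frac{1}{-82 + 0} = \frac{1}{-82} = - \frac{1}{82}$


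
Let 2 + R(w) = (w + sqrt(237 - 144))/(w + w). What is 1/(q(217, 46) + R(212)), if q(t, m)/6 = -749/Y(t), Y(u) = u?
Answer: -1279016352/28406510801 - 407464*sqrt(93)/85219532403 ≈ -0.045072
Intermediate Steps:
q(t, m) = -4494/t (q(t, m) = 6*(-749/t) = -4494/t)
R(w) = -2 + (w + sqrt(93))/(2*w) (R(w) = -2 + (w + sqrt(237 - 144))/(w + w) = -2 + (w + sqrt(93))/((2*w)) = -2 + (w + sqrt(93))*(1/(2*w)) = -2 + (w + sqrt(93))/(2*w))
1/(q(217, 46) + R(212)) = 1/(-4494/217 + (1/2)*(sqrt(93) - 3*212)/212) = 1/(-4494*1/217 + (1/2)*(1/212)*(sqrt(93) - 636)) = 1/(-642/31 + (1/2)*(1/212)*(-636 + sqrt(93))) = 1/(-642/31 + (-3/2 + sqrt(93)/424)) = 1/(-1377/62 + sqrt(93)/424)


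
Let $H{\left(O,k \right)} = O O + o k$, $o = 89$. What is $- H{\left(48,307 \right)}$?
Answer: $-29627$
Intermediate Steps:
$H{\left(O,k \right)} = O^{2} + 89 k$ ($H{\left(O,k \right)} = O O + 89 k = O^{2} + 89 k$)
$- H{\left(48,307 \right)} = - (48^{2} + 89 \cdot 307) = - (2304 + 27323) = \left(-1\right) 29627 = -29627$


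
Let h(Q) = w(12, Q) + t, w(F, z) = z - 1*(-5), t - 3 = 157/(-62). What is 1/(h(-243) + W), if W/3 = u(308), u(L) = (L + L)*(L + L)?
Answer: 62/70564089 ≈ 8.7863e-7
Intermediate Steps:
t = 29/62 (t = 3 + 157/(-62) = 3 + 157*(-1/62) = 3 - 157/62 = 29/62 ≈ 0.46774)
w(F, z) = 5 + z (w(F, z) = z + 5 = 5 + z)
h(Q) = 339/62 + Q (h(Q) = (5 + Q) + 29/62 = 339/62 + Q)
u(L) = 4*L² (u(L) = (2*L)*(2*L) = 4*L²)
W = 1138368 (W = 3*(4*308²) = 3*(4*94864) = 3*379456 = 1138368)
1/(h(-243) + W) = 1/((339/62 - 243) + 1138368) = 1/(-14727/62 + 1138368) = 1/(70564089/62) = 62/70564089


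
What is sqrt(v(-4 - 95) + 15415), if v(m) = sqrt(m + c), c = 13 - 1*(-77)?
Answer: sqrt(15415 + 3*I) ≈ 124.16 + 0.012*I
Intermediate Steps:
c = 90 (c = 13 + 77 = 90)
v(m) = sqrt(90 + m) (v(m) = sqrt(m + 90) = sqrt(90 + m))
sqrt(v(-4 - 95) + 15415) = sqrt(sqrt(90 + (-4 - 95)) + 15415) = sqrt(sqrt(90 - 99) + 15415) = sqrt(sqrt(-9) + 15415) = sqrt(3*I + 15415) = sqrt(15415 + 3*I)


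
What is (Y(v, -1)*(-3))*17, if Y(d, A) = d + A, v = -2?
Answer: 153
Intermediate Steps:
Y(d, A) = A + d
(Y(v, -1)*(-3))*17 = ((-1 - 2)*(-3))*17 = -3*(-3)*17 = 9*17 = 153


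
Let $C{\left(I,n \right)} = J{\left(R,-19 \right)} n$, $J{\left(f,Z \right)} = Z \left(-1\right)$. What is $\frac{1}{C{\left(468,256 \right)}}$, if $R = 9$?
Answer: $\frac{1}{4864} \approx 0.00020559$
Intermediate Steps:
$J{\left(f,Z \right)} = - Z$
$C{\left(I,n \right)} = 19 n$ ($C{\left(I,n \right)} = \left(-1\right) \left(-19\right) n = 19 n$)
$\frac{1}{C{\left(468,256 \right)}} = \frac{1}{19 \cdot 256} = \frac{1}{4864}$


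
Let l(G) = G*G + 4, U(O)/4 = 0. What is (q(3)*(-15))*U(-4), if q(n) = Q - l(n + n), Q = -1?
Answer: 0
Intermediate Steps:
U(O) = 0 (U(O) = 4*0 = 0)
l(G) = 4 + G² (l(G) = G² + 4 = 4 + G²)
q(n) = -5 - 4*n² (q(n) = -1 - (4 + (n + n)²) = -1 - (4 + (2*n)²) = -1 - (4 + 4*n²) = -1 + (-4 - 4*n²) = -5 - 4*n²)
(q(3)*(-15))*U(-4) = ((-5 - 4*3²)*(-15))*0 = ((-5 - 4*9)*(-15))*0 = ((-5 - 36)*(-15))*0 = -41*(-15)*0 = 615*0 = 0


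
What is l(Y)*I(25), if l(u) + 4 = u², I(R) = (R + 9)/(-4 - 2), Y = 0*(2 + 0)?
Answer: 68/3 ≈ 22.667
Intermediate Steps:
Y = 0 (Y = 0*2 = 0)
I(R) = -3/2 - R/6 (I(R) = (9 + R)/(-6) = (9 + R)*(-⅙) = -3/2 - R/6)
l(u) = -4 + u²
l(Y)*I(25) = (-4 + 0²)*(-3/2 - ⅙*25) = (-4 + 0)*(-3/2 - 25/6) = -4*(-17/3) = 68/3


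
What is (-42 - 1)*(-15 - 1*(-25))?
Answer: -430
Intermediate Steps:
(-42 - 1)*(-15 - 1*(-25)) = -43*(-15 + 25) = -43*10 = -430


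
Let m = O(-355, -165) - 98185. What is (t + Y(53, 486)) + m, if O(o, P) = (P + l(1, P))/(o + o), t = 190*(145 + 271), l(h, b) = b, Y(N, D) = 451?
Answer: -1327241/71 ≈ -18694.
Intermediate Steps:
t = 79040 (t = 190*416 = 79040)
O(o, P) = P/o (O(o, P) = (P + P)/(o + o) = (2*P)/((2*o)) = (2*P)*(1/(2*o)) = P/o)
m = -6971102/71 (m = -165/(-355) - 98185 = -165*(-1/355) - 98185 = 33/71 - 98185 = -6971102/71 ≈ -98185.)
(t + Y(53, 486)) + m = (79040 + 451) - 6971102/71 = 79491 - 6971102/71 = -1327241/71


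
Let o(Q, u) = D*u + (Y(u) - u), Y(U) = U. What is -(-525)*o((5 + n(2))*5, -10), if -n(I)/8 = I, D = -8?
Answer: 42000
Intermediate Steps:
n(I) = -8*I
o(Q, u) = -8*u (o(Q, u) = -8*u + (u - u) = -8*u + 0 = -8*u)
-(-525)*o((5 + n(2))*5, -10) = -(-525)*(-8*(-10)) = -(-525)*80 = -1*(-42000) = 42000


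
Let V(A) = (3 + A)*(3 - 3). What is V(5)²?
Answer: 0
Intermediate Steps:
V(A) = 0 (V(A) = (3 + A)*0 = 0)
V(5)² = 0² = 0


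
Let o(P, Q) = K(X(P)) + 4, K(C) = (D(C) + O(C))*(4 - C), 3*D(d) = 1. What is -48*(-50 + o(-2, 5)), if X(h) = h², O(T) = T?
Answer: 2208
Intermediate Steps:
D(d) = ⅓ (D(d) = (⅓)*1 = ⅓)
K(C) = (4 - C)*(⅓ + C) (K(C) = (⅓ + C)*(4 - C) = (4 - C)*(⅓ + C))
o(P, Q) = 16/3 - P⁴ + 11*P²/3 (o(P, Q) = (4/3 - (P²)² + 11*P²/3) + 4 = (4/3 - P⁴ + 11*P²/3) + 4 = 16/3 - P⁴ + 11*P²/3)
-48*(-50 + o(-2, 5)) = -48*(-50 + (16/3 - 1*(-2)⁴ + (11/3)*(-2)²)) = -48*(-50 + (16/3 - 1*16 + (11/3)*4)) = -48*(-50 + (16/3 - 16 + 44/3)) = -48*(-50 + 4) = -48*(-46) = 2208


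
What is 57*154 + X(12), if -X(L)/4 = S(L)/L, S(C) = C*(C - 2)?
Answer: 8738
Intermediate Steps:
S(C) = C*(-2 + C)
X(L) = 8 - 4*L (X(L) = -4*L*(-2 + L)/L = -4*(-2 + L) = 8 - 4*L)
57*154 + X(12) = 57*154 + (8 - 4*12) = 8778 + (8 - 48) = 8778 - 40 = 8738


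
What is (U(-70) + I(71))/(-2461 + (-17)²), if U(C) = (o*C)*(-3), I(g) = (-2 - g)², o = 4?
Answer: -6169/2172 ≈ -2.8402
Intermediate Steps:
U(C) = -12*C (U(C) = (4*C)*(-3) = -12*C)
(U(-70) + I(71))/(-2461 + (-17)²) = (-12*(-70) + (2 + 71)²)/(-2461 + (-17)²) = (840 + 73²)/(-2461 + 289) = (840 + 5329)/(-2172) = 6169*(-1/2172) = -6169/2172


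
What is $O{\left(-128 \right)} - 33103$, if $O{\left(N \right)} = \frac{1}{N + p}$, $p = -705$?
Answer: $- \frac{27574800}{833} \approx -33103.0$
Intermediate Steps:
$O{\left(N \right)} = \frac{1}{-705 + N}$ ($O{\left(N \right)} = \frac{1}{N - 705} = \frac{1}{-705 + N}$)
$O{\left(-128 \right)} - 33103 = \frac{1}{-705 - 128} - 33103 = \frac{1}{-833} - 33103 = - \frac{1}{833} - 33103 = - \frac{27574800}{833}$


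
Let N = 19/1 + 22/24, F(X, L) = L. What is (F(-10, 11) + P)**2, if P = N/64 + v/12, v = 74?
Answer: 180176929/589824 ≈ 305.48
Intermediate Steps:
N = 239/12 (N = 19*1 + 22*(1/24) = 19 + 11/12 = 239/12 ≈ 19.917)
P = 4975/768 (P = (239/12)/64 + 74/12 = (239/12)*(1/64) + 74*(1/12) = 239/768 + 37/6 = 4975/768 ≈ 6.4779)
(F(-10, 11) + P)**2 = (11 + 4975/768)**2 = (13423/768)**2 = 180176929/589824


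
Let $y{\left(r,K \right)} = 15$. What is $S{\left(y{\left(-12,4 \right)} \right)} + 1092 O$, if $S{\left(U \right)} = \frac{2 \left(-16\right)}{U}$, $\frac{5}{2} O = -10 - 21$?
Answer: $- \frac{203144}{15} \approx -13543.0$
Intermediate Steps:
$O = - \frac{62}{5}$ ($O = \frac{2 \left(-10 - 21\right)}{5} = \frac{2}{5} \left(-31\right) = - \frac{62}{5} \approx -12.4$)
$S{\left(U \right)} = - \frac{32}{U}$
$S{\left(y{\left(-12,4 \right)} \right)} + 1092 O = - \frac{32}{15} + 1092 \left(- \frac{62}{5}\right) = \left(-32\right) \frac{1}{15} - \frac{67704}{5} = - \frac{32}{15} - \frac{67704}{5} = - \frac{203144}{15}$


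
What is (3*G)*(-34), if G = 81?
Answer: -8262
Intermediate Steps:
(3*G)*(-34) = (3*81)*(-34) = 243*(-34) = -8262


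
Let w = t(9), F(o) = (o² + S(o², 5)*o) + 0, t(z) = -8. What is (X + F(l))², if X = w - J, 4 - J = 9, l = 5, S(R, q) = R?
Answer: 21609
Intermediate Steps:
J = -5 (J = 4 - 1*9 = 4 - 9 = -5)
F(o) = o² + o³ (F(o) = (o² + o²*o) + 0 = (o² + o³) + 0 = o² + o³)
w = -8
X = -3 (X = -8 - 1*(-5) = -8 + 5 = -3)
(X + F(l))² = (-3 + 5²*(1 + 5))² = (-3 + 25*6)² = (-3 + 150)² = 147² = 21609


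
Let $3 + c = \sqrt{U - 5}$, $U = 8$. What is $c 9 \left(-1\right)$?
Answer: $27 - 9 \sqrt{3} \approx 11.412$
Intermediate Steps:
$c = -3 + \sqrt{3}$ ($c = -3 + \sqrt{8 - 5} = -3 + \sqrt{3} \approx -1.268$)
$c 9 \left(-1\right) = \left(-3 + \sqrt{3}\right) 9 \left(-1\right) = \left(-27 + 9 \sqrt{3}\right) \left(-1\right) = 27 - 9 \sqrt{3}$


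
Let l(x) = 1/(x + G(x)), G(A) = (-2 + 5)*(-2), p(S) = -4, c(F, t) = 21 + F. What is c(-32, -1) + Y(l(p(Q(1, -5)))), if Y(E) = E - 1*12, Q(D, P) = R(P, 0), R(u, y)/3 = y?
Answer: -231/10 ≈ -23.100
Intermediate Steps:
R(u, y) = 3*y
Q(D, P) = 0 (Q(D, P) = 3*0 = 0)
G(A) = -6 (G(A) = 3*(-2) = -6)
l(x) = 1/(-6 + x) (l(x) = 1/(x - 6) = 1/(-6 + x))
Y(E) = -12 + E (Y(E) = E - 12 = -12 + E)
c(-32, -1) + Y(l(p(Q(1, -5)))) = (21 - 32) + (-12 + 1/(-6 - 4)) = -11 + (-12 + 1/(-10)) = -11 + (-12 - ⅒) = -11 - 121/10 = -231/10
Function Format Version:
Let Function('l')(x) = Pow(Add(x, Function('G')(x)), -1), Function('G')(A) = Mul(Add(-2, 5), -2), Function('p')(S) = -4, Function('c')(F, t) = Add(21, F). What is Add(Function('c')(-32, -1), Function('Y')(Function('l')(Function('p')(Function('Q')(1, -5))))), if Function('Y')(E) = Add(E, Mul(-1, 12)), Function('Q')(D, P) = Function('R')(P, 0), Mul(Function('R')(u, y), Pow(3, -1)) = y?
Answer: Rational(-231, 10) ≈ -23.100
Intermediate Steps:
Function('R')(u, y) = Mul(3, y)
Function('Q')(D, P) = 0 (Function('Q')(D, P) = Mul(3, 0) = 0)
Function('G')(A) = -6 (Function('G')(A) = Mul(3, -2) = -6)
Function('l')(x) = Pow(Add(-6, x), -1) (Function('l')(x) = Pow(Add(x, -6), -1) = Pow(Add(-6, x), -1))
Function('Y')(E) = Add(-12, E) (Function('Y')(E) = Add(E, -12) = Add(-12, E))
Add(Function('c')(-32, -1), Function('Y')(Function('l')(Function('p')(Function('Q')(1, -5))))) = Add(Add(21, -32), Add(-12, Pow(Add(-6, -4), -1))) = Add(-11, Add(-12, Pow(-10, -1))) = Add(-11, Add(-12, Rational(-1, 10))) = Add(-11, Rational(-121, 10)) = Rational(-231, 10)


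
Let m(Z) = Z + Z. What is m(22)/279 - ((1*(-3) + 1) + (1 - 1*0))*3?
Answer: 881/279 ≈ 3.1577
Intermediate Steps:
m(Z) = 2*Z
m(22)/279 - ((1*(-3) + 1) + (1 - 1*0))*3 = (2*22)/279 - ((1*(-3) + 1) + (1 - 1*0))*3 = 44*(1/279) - ((-3 + 1) + (1 + 0))*3 = 44/279 - (-2 + 1)*3 = 44/279 - (-1)*3 = 44/279 - 1*(-3) = 44/279 + 3 = 881/279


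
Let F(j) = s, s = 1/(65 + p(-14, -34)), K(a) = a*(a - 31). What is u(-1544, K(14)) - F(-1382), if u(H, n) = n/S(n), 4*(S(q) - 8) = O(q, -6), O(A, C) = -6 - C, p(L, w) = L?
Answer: -6073/204 ≈ -29.770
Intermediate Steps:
S(q) = 8 (S(q) = 8 + (-6 - 1*(-6))/4 = 8 + (-6 + 6)/4 = 8 + (1/4)*0 = 8 + 0 = 8)
K(a) = a*(-31 + a)
u(H, n) = n/8
s = 1/51 (s = 1/(65 - 14) = 1/51 ≈ 0.019608)
F(j) = 1/51
u(-1544, K(14)) - F(-1382) = (14*(-31 + 14))/8 - 1*1/51 = (14*(-17))/8 - 1/51 = (1/8)*(-238) - 1/51 = -119/4 - 1/51 = -6073/204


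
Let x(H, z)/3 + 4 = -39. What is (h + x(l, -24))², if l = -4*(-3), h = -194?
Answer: 104329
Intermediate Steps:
l = 12
x(H, z) = -129 (x(H, z) = -12 + 3*(-39) = -12 - 117 = -129)
(h + x(l, -24))² = (-194 - 129)² = (-323)² = 104329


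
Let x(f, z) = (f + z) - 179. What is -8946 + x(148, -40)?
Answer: -9017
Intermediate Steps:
x(f, z) = -179 + f + z
-8946 + x(148, -40) = -8946 + (-179 + 148 - 40) = -8946 - 71 = -9017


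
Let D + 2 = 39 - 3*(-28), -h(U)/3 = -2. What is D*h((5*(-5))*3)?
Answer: 726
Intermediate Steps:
h(U) = 6 (h(U) = -3*(-2) = 6)
D = 121 (D = -2 + (39 - 3*(-28)) = -2 + (39 + 84) = -2 + 123 = 121)
D*h((5*(-5))*3) = 121*6 = 726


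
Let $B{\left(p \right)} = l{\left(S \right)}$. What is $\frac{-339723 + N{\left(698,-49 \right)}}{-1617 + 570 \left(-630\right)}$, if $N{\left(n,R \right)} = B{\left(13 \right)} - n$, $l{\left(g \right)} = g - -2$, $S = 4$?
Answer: $\frac{340415}{360717} \approx 0.94372$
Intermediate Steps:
$l{\left(g \right)} = 2 + g$ ($l{\left(g \right)} = g + 2 = 2 + g$)
$B{\left(p \right)} = 6$ ($B{\left(p \right)} = 2 + 4 = 6$)
$N{\left(n,R \right)} = 6 - n$
$\frac{-339723 + N{\left(698,-49 \right)}}{-1617 + 570 \left(-630\right)} = \frac{-339723 + \left(6 - 698\right)}{-1617 + 570 \left(-630\right)} = \frac{-339723 + \left(6 - 698\right)}{-1617 - 359100} = \frac{-339723 - 692}{-360717} = \left(-340415\right) \left(- \frac{1}{360717}\right) = \frac{340415}{360717}$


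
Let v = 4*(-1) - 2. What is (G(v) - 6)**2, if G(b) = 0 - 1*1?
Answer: 49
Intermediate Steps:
v = -6 (v = -4 - 2 = -6)
G(b) = -1 (G(b) = 0 - 1 = -1)
(G(v) - 6)**2 = (-1 - 6)**2 = (-7)**2 = 49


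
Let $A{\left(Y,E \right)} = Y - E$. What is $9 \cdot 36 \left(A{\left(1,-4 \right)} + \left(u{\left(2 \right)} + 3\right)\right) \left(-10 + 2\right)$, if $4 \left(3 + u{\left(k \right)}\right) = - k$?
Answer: $-11664$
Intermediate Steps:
$u{\left(k \right)} = -3 - \frac{k}{4}$ ($u{\left(k \right)} = -3 + \frac{\left(-1\right) k}{4} = -3 - \frac{k}{4}$)
$9 \cdot 36 \left(A{\left(1,-4 \right)} + \left(u{\left(2 \right)} + 3\right)\right) \left(-10 + 2\right) = 9 \cdot 36 \left(\left(1 - -4\right) + \left(\left(-3 - \frac{1}{2}\right) + 3\right)\right) \left(-10 + 2\right) = 324 \left(\left(1 + 4\right) + \left(\left(-3 - \frac{1}{2}\right) + 3\right)\right) \left(-8\right) = 324 \left(5 + \left(- \frac{7}{2} + 3\right)\right) \left(-8\right) = 324 \left(5 - \frac{1}{2}\right) \left(-8\right) = 324 \cdot \frac{9}{2} \left(-8\right) = 324 \left(-36\right) = -11664$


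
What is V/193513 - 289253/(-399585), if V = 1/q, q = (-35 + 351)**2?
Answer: 5589361292225969/7721354426036880 ≈ 0.72388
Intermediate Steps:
q = 99856 (q = 316**2 = 99856)
V = 1/99856 ≈ 1.0014e-5
V/193513 - 289253/(-399585) = (1/99856)/193513 - 289253/(-399585) = (1/99856)*(1/193513) - 289253*(-1/399585) = 1/19323434128 + 289253/399585 = 5589361292225969/7721354426036880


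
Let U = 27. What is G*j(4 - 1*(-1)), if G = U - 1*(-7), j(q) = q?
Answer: 170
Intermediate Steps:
G = 34 (G = 27 - 1*(-7) = 27 + 7 = 34)
G*j(4 - 1*(-1)) = 34*(4 - 1*(-1)) = 34*(4 + 1) = 34*5 = 170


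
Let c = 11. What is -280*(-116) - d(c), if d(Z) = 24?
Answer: 32456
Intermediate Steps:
-280*(-116) - d(c) = -280*(-116) - 1*24 = 32480 - 24 = 32456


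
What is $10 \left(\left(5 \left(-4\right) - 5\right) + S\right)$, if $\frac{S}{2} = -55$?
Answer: $-1350$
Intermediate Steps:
$S = -110$ ($S = 2 \left(-55\right) = -110$)
$10 \left(\left(5 \left(-4\right) - 5\right) + S\right) = 10 \left(\left(5 \left(-4\right) - 5\right) - 110\right) = 10 \left(\left(-20 - 5\right) - 110\right) = 10 \left(-25 - 110\right) = 10 \left(-135\right) = -1350$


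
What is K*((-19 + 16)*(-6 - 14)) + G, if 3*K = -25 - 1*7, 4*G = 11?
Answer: -2549/4 ≈ -637.25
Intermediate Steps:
G = 11/4 (G = (¼)*11 = 11/4 ≈ 2.7500)
K = -32/3 (K = (-25 - 1*7)/3 = (-25 - 7)/3 = (⅓)*(-32) = -32/3 ≈ -10.667)
K*((-19 + 16)*(-6 - 14)) + G = -32*(-19 + 16)*(-6 - 14)/3 + 11/4 = -(-32)*(-20) + 11/4 = -32/3*60 + 11/4 = -640 + 11/4 = -2549/4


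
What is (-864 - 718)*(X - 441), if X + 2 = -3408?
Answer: 6092282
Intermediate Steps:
X = -3410 (X = -2 - 3408 = -3410)
(-864 - 718)*(X - 441) = (-864 - 718)*(-3410 - 441) = -1582*(-3851) = 6092282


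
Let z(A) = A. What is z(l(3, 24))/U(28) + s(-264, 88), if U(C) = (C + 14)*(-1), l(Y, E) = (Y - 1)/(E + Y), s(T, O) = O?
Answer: 49895/567 ≈ 87.998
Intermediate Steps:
l(Y, E) = (-1 + Y)/(E + Y)
U(C) = -14 - C (U(C) = (14 + C)*(-1) = -14 - C)
z(l(3, 24))/U(28) + s(-264, 88) = ((-1 + 3)/(24 + 3))/(-14 - 1*28) + 88 = (2/27)/(-14 - 28) + 88 = ((1/27)*2)/(-42) + 88 = (2/27)*(-1/42) + 88 = -1/567 + 88 = 49895/567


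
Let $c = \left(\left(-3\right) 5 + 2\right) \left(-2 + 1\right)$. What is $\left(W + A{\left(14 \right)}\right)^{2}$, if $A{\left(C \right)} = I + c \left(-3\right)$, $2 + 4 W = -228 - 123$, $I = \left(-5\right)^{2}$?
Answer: $\frac{167281}{16} \approx 10455.0$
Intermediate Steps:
$I = 25$
$W = - \frac{353}{4}$ ($W = - \frac{1}{2} + \frac{-228 - 123}{4} = - \frac{1}{2} + \frac{1}{4} \left(-351\right) = - \frac{1}{2} - \frac{351}{4} = - \frac{353}{4} \approx -88.25$)
$c = 13$ ($c = \left(-15 + 2\right) \left(-1\right) = \left(-13\right) \left(-1\right) = 13$)
$A{\left(C \right)} = -14$ ($A{\left(C \right)} = 25 + 13 \left(-3\right) = 25 - 39 = -14$)
$\left(W + A{\left(14 \right)}\right)^{2} = \left(- \frac{353}{4} - 14\right)^{2} = \left(- \frac{409}{4}\right)^{2} = \frac{167281}{16}$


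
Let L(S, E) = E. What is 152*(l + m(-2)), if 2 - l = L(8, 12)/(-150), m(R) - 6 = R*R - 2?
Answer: 38304/25 ≈ 1532.2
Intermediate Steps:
m(R) = 4 + R**2 (m(R) = 6 + (R*R - 2) = 6 + (R**2 - 2) = 6 + (-2 + R**2) = 4 + R**2)
l = 52/25 (l = 2 - 12/(-150) = 2 - 12*(-1)/150 = 2 - 1*(-2/25) = 2 + 2/25 = 52/25 ≈ 2.0800)
152*(l + m(-2)) = 152*(52/25 + (4 + (-2)**2)) = 152*(52/25 + (4 + 4)) = 152*(52/25 + 8) = 152*(252/25) = 38304/25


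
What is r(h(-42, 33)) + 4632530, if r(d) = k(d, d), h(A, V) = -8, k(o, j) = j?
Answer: 4632522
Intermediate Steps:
r(d) = d
r(h(-42, 33)) + 4632530 = -8 + 4632530 = 4632522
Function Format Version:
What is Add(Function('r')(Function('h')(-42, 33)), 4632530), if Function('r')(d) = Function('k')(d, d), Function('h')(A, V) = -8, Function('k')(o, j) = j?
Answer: 4632522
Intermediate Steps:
Function('r')(d) = d
Add(Function('r')(Function('h')(-42, 33)), 4632530) = Add(-8, 4632530) = 4632522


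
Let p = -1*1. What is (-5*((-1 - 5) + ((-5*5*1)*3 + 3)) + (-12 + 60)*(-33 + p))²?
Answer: 1542564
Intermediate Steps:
p = -1
(-5*((-1 - 5) + ((-5*5*1)*3 + 3)) + (-12 + 60)*(-33 + p))² = (-5*((-1 - 5) + ((-5*5*1)*3 + 3)) + (-12 + 60)*(-33 - 1))² = (-5*(-6 + (-25*1*3 + 3)) + 48*(-34))² = (-5*(-6 + (-25*3 + 3)) - 1632)² = (-5*(-6 + (-75 + 3)) - 1632)² = (-5*(-6 - 72) - 1632)² = (-5*(-78) - 1632)² = (390 - 1632)² = (-1242)² = 1542564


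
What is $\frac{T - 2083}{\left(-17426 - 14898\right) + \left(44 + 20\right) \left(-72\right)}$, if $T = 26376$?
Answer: $- \frac{24293}{36932} \approx -0.65778$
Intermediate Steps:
$\frac{T - 2083}{\left(-17426 - 14898\right) + \left(44 + 20\right) \left(-72\right)} = \frac{26376 - 2083}{\left(-17426 - 14898\right) + \left(44 + 20\right) \left(-72\right)} = \frac{24293}{\left(-17426 - 14898\right) + 64 \left(-72\right)} = \frac{24293}{-32324 - 4608} = \frac{24293}{-36932} = 24293 \left(- \frac{1}{36932}\right) = - \frac{24293}{36932}$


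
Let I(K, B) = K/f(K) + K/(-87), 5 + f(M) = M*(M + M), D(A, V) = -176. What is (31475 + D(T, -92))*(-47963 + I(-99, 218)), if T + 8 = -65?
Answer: -853127878683111/568313 ≈ -1.5012e+9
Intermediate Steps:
T = -73 (T = -8 - 65 = -73)
f(M) = -5 + 2*M**2 (f(M) = -5 + M*(M + M) = -5 + M*(2*M) = -5 + 2*M**2)
I(K, B) = -K/87 + K/(-5 + 2*K**2) (I(K, B) = K/(-5 + 2*K**2) + K/(-87) = K/(-5 + 2*K**2) + K*(-1/87) = K/(-5 + 2*K**2) - K/87 = -K/87 + K/(-5 + 2*K**2))
(31475 + D(T, -92))*(-47963 + I(-99, 218)) = (31475 - 176)*(-47963 + (2/87)*(-99)*(46 - 1*(-99)**2)/(-5 + 2*(-99)**2)) = 31299*(-47963 + (2/87)*(-99)*(46 - 1*9801)/(-5 + 2*9801)) = 31299*(-47963 + (2/87)*(-99)*(46 - 9801)/(-5 + 19602)) = 31299*(-47963 + (2/87)*(-99)*(-9755)/19597) = 31299*(-47963 + (2/87)*(-99)*(1/19597)*(-9755)) = 31299*(-47963 + 643830/568313) = 31299*(-27257352589/568313) = -853127878683111/568313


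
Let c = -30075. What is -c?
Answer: 30075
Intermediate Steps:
-c = -1*(-30075) = 30075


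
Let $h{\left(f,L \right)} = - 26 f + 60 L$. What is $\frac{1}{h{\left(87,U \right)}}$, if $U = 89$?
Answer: $\frac{1}{3078} \approx 0.00032489$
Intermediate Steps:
$\frac{1}{h{\left(87,U \right)}} = \frac{1}{\left(-26\right) 87 + 60 \cdot 89} = \frac{1}{-2262 + 5340} = \frac{1}{3078}$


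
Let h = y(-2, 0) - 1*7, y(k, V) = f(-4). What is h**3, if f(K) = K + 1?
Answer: -1000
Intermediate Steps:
f(K) = 1 + K
y(k, V) = -3 (y(k, V) = 1 - 4 = -3)
h = -10 (h = -3 - 1*7 = -3 - 7 = -10)
h**3 = (-10)**3 = -1000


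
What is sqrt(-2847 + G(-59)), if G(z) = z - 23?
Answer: I*sqrt(2929) ≈ 54.12*I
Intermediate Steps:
G(z) = -23 + z
sqrt(-2847 + G(-59)) = sqrt(-2847 + (-23 - 59)) = sqrt(-2847 - 82) = sqrt(-2929) = I*sqrt(2929)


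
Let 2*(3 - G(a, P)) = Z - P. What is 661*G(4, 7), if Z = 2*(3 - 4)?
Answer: 9915/2 ≈ 4957.5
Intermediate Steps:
Z = -2 (Z = 2*(-1) = -2)
G(a, P) = 4 + P/2 (G(a, P) = 3 - (-2 - P)/2 = 3 + (1 + P/2) = 4 + P/2)
661*G(4, 7) = 661*(4 + (½)*7) = 661*(4 + 7/2) = 661*(15/2) = 9915/2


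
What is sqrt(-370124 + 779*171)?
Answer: 7*I*sqrt(4835) ≈ 486.74*I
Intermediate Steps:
sqrt(-370124 + 779*171) = sqrt(-370124 + 133209) = sqrt(-236915) = 7*I*sqrt(4835)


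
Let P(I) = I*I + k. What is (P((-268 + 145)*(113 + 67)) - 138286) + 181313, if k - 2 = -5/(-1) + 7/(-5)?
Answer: 2451113163/5 ≈ 4.9022e+8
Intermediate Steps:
k = 28/5 (k = 2 + (-5/(-1) + 7/(-5)) = 2 + (-5*(-1) + 7*(-1/5)) = 2 + (5 - 7/5) = 2 + 18/5 = 28/5 ≈ 5.6000)
P(I) = 28/5 + I**2 (P(I) = I*I + 28/5 = I**2 + 28/5 = 28/5 + I**2)
(P((-268 + 145)*(113 + 67)) - 138286) + 181313 = ((28/5 + ((-268 + 145)*(113 + 67))**2) - 138286) + 181313 = ((28/5 + (-123*180)**2) - 138286) + 181313 = ((28/5 + (-22140)**2) - 138286) + 181313 = ((28/5 + 490179600) - 138286) + 181313 = (2450898028/5 - 138286) + 181313 = 2450206598/5 + 181313 = 2451113163/5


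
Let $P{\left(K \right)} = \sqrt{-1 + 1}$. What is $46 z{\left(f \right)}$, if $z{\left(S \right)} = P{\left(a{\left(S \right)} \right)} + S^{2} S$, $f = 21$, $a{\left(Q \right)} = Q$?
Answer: $426006$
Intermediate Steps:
$P{\left(K \right)} = 0$ ($P{\left(K \right)} = \sqrt{0} = 0$)
$z{\left(S \right)} = S^{3}$ ($z{\left(S \right)} = 0 + S^{2} S = 0 + S^{3} = S^{3}$)
$46 z{\left(f \right)} = 46 \cdot 21^{3} = 46 \cdot 9261 = 426006$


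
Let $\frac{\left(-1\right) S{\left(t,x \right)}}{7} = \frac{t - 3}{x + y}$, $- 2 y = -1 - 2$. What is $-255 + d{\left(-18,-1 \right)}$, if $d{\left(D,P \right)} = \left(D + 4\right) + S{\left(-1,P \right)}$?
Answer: $-213$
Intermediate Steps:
$y = \frac{3}{2}$ ($y = - \frac{-1 - 2}{2} = \left(- \frac{1}{2}\right) \left(-3\right) = \frac{3}{2} \approx 1.5$)
$S{\left(t,x \right)} = - \frac{7 \left(-3 + t\right)}{\frac{3}{2} + x}$ ($S{\left(t,x \right)} = - 7 \frac{t - 3}{x + \frac{3}{2}} = - 7 \frac{-3 + t}{\frac{3}{2} + x} = - \frac{7 \left(-3 + t\right)}{\frac{3}{2} + x}$)
$d{\left(D,P \right)} = 4 + D + \frac{56}{3 + 2 P}$ ($d{\left(D,P \right)} = \left(D + 4\right) + \frac{14 \left(3 - -1\right)}{3 + 2 P} = \left(4 + D\right) + \frac{14 \left(3 + 1\right)}{3 + 2 P} = \left(4 + D\right) + 14 \frac{1}{3 + 2 P} 4 = \left(4 + D\right) + \frac{56}{3 + 2 P} = 4 + D + \frac{56}{3 + 2 P}$)
$-255 + d{\left(-18,-1 \right)} = -255 + \frac{56 + \left(3 + 2 \left(-1\right)\right) \left(4 - 18\right)}{3 + 2 \left(-1\right)} = -255 + \frac{56 + \left(3 - 2\right) \left(-14\right)}{3 - 2} = -255 + \frac{56 + 1 \left(-14\right)}{1} = -255 + 1 \left(56 - 14\right) = -255 + 1 \cdot 42 = -255 + 42 = -213$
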